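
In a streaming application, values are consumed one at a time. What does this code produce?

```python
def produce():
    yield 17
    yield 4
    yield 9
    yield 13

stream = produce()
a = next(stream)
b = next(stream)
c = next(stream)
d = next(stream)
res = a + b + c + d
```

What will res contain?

Step 1: Create generator and consume all values:
  a = next(stream) = 17
  b = next(stream) = 4
  c = next(stream) = 9
  d = next(stream) = 13
Step 2: res = 17 + 4 + 9 + 13 = 43.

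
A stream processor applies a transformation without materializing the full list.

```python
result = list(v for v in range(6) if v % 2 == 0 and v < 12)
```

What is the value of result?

Step 1: Filter range(6) where v % 2 == 0 and v < 12:
  v=0: both conditions met, included
  v=1: excluded (1 % 2 != 0)
  v=2: both conditions met, included
  v=3: excluded (3 % 2 != 0)
  v=4: both conditions met, included
  v=5: excluded (5 % 2 != 0)
Therefore result = [0, 2, 4].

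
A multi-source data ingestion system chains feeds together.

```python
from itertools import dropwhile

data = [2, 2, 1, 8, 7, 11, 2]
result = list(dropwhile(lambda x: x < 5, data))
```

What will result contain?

Step 1: dropwhile drops elements while < 5:
  2 < 5: dropped
  2 < 5: dropped
  1 < 5: dropped
  8: kept (dropping stopped)
Step 2: Remaining elements kept regardless of condition.
Therefore result = [8, 7, 11, 2].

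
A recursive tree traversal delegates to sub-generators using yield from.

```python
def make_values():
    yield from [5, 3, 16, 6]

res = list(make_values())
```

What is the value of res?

Step 1: yield from delegates to the iterable, yielding each element.
Step 2: Collected values: [5, 3, 16, 6].
Therefore res = [5, 3, 16, 6].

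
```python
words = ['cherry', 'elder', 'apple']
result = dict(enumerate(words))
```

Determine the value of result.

Step 1: enumerate pairs indices with words:
  0 -> 'cherry'
  1 -> 'elder'
  2 -> 'apple'
Therefore result = {0: 'cherry', 1: 'elder', 2: 'apple'}.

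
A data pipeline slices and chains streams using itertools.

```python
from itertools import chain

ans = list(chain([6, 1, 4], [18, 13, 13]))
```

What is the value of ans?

Step 1: chain() concatenates iterables: [6, 1, 4] + [18, 13, 13].
Therefore ans = [6, 1, 4, 18, 13, 13].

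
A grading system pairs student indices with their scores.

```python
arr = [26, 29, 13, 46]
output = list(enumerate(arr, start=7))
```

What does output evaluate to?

Step 1: enumerate with start=7:
  (7, 26)
  (8, 29)
  (9, 13)
  (10, 46)
Therefore output = [(7, 26), (8, 29), (9, 13), (10, 46)].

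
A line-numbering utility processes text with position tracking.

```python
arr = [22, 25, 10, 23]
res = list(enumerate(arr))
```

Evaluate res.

Step 1: enumerate pairs each element with its index:
  (0, 22)
  (1, 25)
  (2, 10)
  (3, 23)
Therefore res = [(0, 22), (1, 25), (2, 10), (3, 23)].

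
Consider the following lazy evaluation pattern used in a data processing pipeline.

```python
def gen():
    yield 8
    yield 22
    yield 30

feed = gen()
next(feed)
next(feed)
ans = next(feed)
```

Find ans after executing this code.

Step 1: gen() creates a generator.
Step 2: next(feed) yields 8 (consumed and discarded).
Step 3: next(feed) yields 22 (consumed and discarded).
Step 4: next(feed) yields 30, assigned to ans.
Therefore ans = 30.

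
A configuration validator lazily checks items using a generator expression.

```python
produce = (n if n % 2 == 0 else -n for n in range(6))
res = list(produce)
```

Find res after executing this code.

Step 1: For each n in range(6), yield n if even, else -n:
  n=0: even, yield 0
  n=1: odd, yield -1
  n=2: even, yield 2
  n=3: odd, yield -3
  n=4: even, yield 4
  n=5: odd, yield -5
Therefore res = [0, -1, 2, -3, 4, -5].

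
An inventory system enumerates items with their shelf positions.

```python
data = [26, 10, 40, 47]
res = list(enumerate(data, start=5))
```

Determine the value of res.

Step 1: enumerate with start=5:
  (5, 26)
  (6, 10)
  (7, 40)
  (8, 47)
Therefore res = [(5, 26), (6, 10), (7, 40), (8, 47)].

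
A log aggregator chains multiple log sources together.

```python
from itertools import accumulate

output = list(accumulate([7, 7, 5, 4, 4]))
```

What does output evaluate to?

Step 1: accumulate computes running sums:
  + 7 = 7
  + 7 = 14
  + 5 = 19
  + 4 = 23
  + 4 = 27
Therefore output = [7, 14, 19, 23, 27].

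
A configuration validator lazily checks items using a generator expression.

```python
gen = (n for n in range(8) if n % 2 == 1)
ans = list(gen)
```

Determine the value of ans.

Step 1: Filter range(8) keeping only odd values:
  n=0: even, excluded
  n=1: odd, included
  n=2: even, excluded
  n=3: odd, included
  n=4: even, excluded
  n=5: odd, included
  n=6: even, excluded
  n=7: odd, included
Therefore ans = [1, 3, 5, 7].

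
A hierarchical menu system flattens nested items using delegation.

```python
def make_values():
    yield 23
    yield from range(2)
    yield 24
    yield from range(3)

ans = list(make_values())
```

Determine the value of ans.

Step 1: Trace yields in order:
  yield 23
  yield 0
  yield 1
  yield 24
  yield 0
  yield 1
  yield 2
Therefore ans = [23, 0, 1, 24, 0, 1, 2].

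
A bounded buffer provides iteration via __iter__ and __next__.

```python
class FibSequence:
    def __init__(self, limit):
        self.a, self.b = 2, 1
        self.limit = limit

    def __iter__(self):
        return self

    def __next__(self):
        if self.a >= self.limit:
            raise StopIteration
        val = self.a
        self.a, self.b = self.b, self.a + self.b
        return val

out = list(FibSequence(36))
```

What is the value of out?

Step 1: Fibonacci-like sequence (a=2, b=1) until >= 36:
  Yield 2, then a,b = 1,3
  Yield 1, then a,b = 3,4
  Yield 3, then a,b = 4,7
  Yield 4, then a,b = 7,11
  Yield 7, then a,b = 11,18
  Yield 11, then a,b = 18,29
  Yield 18, then a,b = 29,47
  Yield 29, then a,b = 47,76
Step 2: 47 >= 36, stop.
Therefore out = [2, 1, 3, 4, 7, 11, 18, 29].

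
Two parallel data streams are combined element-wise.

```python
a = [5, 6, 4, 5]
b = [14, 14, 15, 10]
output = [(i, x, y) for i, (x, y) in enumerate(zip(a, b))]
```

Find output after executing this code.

Step 1: enumerate(zip(a, b)) gives index with paired elements:
  i=0: (5, 14)
  i=1: (6, 14)
  i=2: (4, 15)
  i=3: (5, 10)
Therefore output = [(0, 5, 14), (1, 6, 14), (2, 4, 15), (3, 5, 10)].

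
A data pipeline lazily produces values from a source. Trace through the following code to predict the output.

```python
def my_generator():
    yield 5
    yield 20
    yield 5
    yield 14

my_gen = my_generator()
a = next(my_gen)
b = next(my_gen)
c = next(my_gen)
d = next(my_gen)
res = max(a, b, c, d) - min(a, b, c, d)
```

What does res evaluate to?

Step 1: Create generator and consume all values:
  a = next(my_gen) = 5
  b = next(my_gen) = 20
  c = next(my_gen) = 5
  d = next(my_gen) = 14
Step 2: max = 20, min = 5, res = 20 - 5 = 15.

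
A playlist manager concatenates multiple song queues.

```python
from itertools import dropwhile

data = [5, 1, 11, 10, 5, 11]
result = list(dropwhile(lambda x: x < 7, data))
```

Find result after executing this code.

Step 1: dropwhile drops elements while < 7:
  5 < 7: dropped
  1 < 7: dropped
  11: kept (dropping stopped)
Step 2: Remaining elements kept regardless of condition.
Therefore result = [11, 10, 5, 11].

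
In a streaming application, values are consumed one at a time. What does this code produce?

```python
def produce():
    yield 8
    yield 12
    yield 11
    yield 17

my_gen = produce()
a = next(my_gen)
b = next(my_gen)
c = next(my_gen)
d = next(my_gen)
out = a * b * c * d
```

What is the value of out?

Step 1: Create generator and consume all values:
  a = next(my_gen) = 8
  b = next(my_gen) = 12
  c = next(my_gen) = 11
  d = next(my_gen) = 17
Step 2: out = 8 * 12 * 11 * 17 = 17952.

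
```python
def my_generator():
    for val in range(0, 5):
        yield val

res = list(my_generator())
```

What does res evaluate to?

Step 1: The generator yields each value from range(0, 5).
Step 2: list() consumes all yields: [0, 1, 2, 3, 4].
Therefore res = [0, 1, 2, 3, 4].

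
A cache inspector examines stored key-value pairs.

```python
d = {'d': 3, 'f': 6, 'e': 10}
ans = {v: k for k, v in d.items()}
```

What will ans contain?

Step 1: Invert dict (swap keys and values):
  'd': 3 -> 3: 'd'
  'f': 6 -> 6: 'f'
  'e': 10 -> 10: 'e'
Therefore ans = {3: 'd', 6: 'f', 10: 'e'}.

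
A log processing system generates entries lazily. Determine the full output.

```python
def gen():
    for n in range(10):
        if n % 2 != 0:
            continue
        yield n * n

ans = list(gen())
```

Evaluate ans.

Step 1: Only yield n**2 when n is divisible by 2:
  n=0: 0 % 2 == 0, yield 0**2 = 0
  n=2: 2 % 2 == 0, yield 2**2 = 4
  n=4: 4 % 2 == 0, yield 4**2 = 16
  n=6: 6 % 2 == 0, yield 6**2 = 36
  n=8: 8 % 2 == 0, yield 8**2 = 64
Therefore ans = [0, 4, 16, 36, 64].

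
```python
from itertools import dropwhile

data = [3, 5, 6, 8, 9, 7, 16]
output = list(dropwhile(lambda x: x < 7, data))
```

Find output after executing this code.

Step 1: dropwhile drops elements while < 7:
  3 < 7: dropped
  5 < 7: dropped
  6 < 7: dropped
  8: kept (dropping stopped)
Step 2: Remaining elements kept regardless of condition.
Therefore output = [8, 9, 7, 16].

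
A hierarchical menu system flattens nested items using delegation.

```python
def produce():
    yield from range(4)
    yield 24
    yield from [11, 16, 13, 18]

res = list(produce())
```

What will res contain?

Step 1: Trace yields in order:
  yield 0
  yield 1
  yield 2
  yield 3
  yield 24
  yield 11
  yield 16
  yield 13
  yield 18
Therefore res = [0, 1, 2, 3, 24, 11, 16, 13, 18].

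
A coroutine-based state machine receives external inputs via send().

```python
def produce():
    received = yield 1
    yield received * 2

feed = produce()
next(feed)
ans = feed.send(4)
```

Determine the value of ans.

Step 1: next(feed) advances to first yield, producing 1.
Step 2: send(4) resumes, received = 4.
Step 3: yield received * 2 = 4 * 2 = 8.
Therefore ans = 8.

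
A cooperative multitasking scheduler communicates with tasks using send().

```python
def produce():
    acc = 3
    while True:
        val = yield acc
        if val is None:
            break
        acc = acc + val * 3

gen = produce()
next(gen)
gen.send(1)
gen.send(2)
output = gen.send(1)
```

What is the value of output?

Step 1: next() -> yield acc=3.
Step 2: send(1) -> val=1, acc = 3 + 1*3 = 6, yield 6.
Step 3: send(2) -> val=2, acc = 6 + 2*3 = 12, yield 12.
Step 4: send(1) -> val=1, acc = 12 + 1*3 = 15, yield 15.
Therefore output = 15.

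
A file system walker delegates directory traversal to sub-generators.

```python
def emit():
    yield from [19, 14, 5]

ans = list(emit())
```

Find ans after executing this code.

Step 1: yield from delegates to the iterable, yielding each element.
Step 2: Collected values: [19, 14, 5].
Therefore ans = [19, 14, 5].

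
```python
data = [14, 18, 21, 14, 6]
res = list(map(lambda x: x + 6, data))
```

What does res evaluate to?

Step 1: Apply lambda x: x + 6 to each element:
  14 -> 20
  18 -> 24
  21 -> 27
  14 -> 20
  6 -> 12
Therefore res = [20, 24, 27, 20, 12].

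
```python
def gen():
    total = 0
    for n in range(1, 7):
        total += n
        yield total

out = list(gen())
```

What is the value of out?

Step 1: Generator accumulates running sum:
  n=1: total = 1, yield 1
  n=2: total = 3, yield 3
  n=3: total = 6, yield 6
  n=4: total = 10, yield 10
  n=5: total = 15, yield 15
  n=6: total = 21, yield 21
Therefore out = [1, 3, 6, 10, 15, 21].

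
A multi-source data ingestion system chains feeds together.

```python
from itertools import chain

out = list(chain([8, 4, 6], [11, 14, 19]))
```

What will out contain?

Step 1: chain() concatenates iterables: [8, 4, 6] + [11, 14, 19].
Therefore out = [8, 4, 6, 11, 14, 19].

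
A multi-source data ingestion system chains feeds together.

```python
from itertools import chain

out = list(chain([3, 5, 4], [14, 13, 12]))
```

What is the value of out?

Step 1: chain() concatenates iterables: [3, 5, 4] + [14, 13, 12].
Therefore out = [3, 5, 4, 14, 13, 12].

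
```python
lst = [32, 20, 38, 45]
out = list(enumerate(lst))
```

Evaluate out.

Step 1: enumerate pairs each element with its index:
  (0, 32)
  (1, 20)
  (2, 38)
  (3, 45)
Therefore out = [(0, 32), (1, 20), (2, 38), (3, 45)].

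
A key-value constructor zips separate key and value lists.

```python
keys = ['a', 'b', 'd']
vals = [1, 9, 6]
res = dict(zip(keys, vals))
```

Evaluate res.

Step 1: zip pairs keys with values:
  'a' -> 1
  'b' -> 9
  'd' -> 6
Therefore res = {'a': 1, 'b': 9, 'd': 6}.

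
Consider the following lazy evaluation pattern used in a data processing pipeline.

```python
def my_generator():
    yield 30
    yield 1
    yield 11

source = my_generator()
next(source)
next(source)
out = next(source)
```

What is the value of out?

Step 1: my_generator() creates a generator.
Step 2: next(source) yields 30 (consumed and discarded).
Step 3: next(source) yields 1 (consumed and discarded).
Step 4: next(source) yields 11, assigned to out.
Therefore out = 11.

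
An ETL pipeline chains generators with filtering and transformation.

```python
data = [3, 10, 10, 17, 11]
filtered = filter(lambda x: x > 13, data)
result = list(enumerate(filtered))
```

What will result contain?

Step 1: Filter [3, 10, 10, 17, 11] for > 13: [17].
Step 2: enumerate re-indexes from 0: [(0, 17)].
Therefore result = [(0, 17)].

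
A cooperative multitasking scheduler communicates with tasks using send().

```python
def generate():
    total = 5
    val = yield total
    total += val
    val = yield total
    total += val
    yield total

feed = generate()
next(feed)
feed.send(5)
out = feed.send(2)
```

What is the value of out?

Step 1: next() -> yield total=5.
Step 2: send(5) -> val=5, total = 5+5 = 10, yield 10.
Step 3: send(2) -> val=2, total = 10+2 = 12, yield 12.
Therefore out = 12.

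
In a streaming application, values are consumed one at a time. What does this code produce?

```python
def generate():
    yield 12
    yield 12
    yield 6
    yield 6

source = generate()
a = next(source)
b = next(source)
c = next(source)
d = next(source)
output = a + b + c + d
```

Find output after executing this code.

Step 1: Create generator and consume all values:
  a = next(source) = 12
  b = next(source) = 12
  c = next(source) = 6
  d = next(source) = 6
Step 2: output = 12 + 12 + 6 + 6 = 36.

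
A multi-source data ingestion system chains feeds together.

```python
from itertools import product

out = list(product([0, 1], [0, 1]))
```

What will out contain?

Step 1: product([0, 1], [0, 1]) gives all pairs:
  (0, 0)
  (0, 1)
  (1, 0)
  (1, 1)
Therefore out = [(0, 0), (0, 1), (1, 0), (1, 1)].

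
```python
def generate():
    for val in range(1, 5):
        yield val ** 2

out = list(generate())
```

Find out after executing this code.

Step 1: For each val in range(1, 5), yield val**2:
  val=1: yield 1**2 = 1
  val=2: yield 2**2 = 4
  val=3: yield 3**2 = 9
  val=4: yield 4**2 = 16
Therefore out = [1, 4, 9, 16].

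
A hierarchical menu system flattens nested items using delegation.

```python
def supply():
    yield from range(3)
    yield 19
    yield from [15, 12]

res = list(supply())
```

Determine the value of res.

Step 1: Trace yields in order:
  yield 0
  yield 1
  yield 2
  yield 19
  yield 15
  yield 12
Therefore res = [0, 1, 2, 19, 15, 12].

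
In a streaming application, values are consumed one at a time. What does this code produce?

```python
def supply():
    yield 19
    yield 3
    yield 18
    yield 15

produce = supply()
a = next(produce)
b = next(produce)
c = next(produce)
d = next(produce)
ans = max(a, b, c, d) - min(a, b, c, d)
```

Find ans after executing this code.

Step 1: Create generator and consume all values:
  a = next(produce) = 19
  b = next(produce) = 3
  c = next(produce) = 18
  d = next(produce) = 15
Step 2: max = 19, min = 3, ans = 19 - 3 = 16.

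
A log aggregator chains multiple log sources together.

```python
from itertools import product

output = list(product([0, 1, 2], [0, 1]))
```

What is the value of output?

Step 1: product([0, 1, 2], [0, 1]) gives all pairs:
  (0, 0)
  (0, 1)
  (1, 0)
  (1, 1)
  (2, 0)
  (2, 1)
Therefore output = [(0, 0), (0, 1), (1, 0), (1, 1), (2, 0), (2, 1)].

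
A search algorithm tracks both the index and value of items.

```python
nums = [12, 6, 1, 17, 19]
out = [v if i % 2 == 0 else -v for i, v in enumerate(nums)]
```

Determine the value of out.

Step 1: For each (i, v), keep v if i is even, negate if odd:
  i=0 (even): keep 12
  i=1 (odd): negate to -6
  i=2 (even): keep 1
  i=3 (odd): negate to -17
  i=4 (even): keep 19
Therefore out = [12, -6, 1, -17, 19].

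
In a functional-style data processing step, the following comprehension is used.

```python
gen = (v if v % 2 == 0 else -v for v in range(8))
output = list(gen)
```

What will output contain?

Step 1: For each v in range(8), yield v if even, else -v:
  v=0: even, yield 0
  v=1: odd, yield -1
  v=2: even, yield 2
  v=3: odd, yield -3
  v=4: even, yield 4
  v=5: odd, yield -5
  v=6: even, yield 6
  v=7: odd, yield -7
Therefore output = [0, -1, 2, -3, 4, -5, 6, -7].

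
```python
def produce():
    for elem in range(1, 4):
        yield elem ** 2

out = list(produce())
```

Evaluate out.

Step 1: For each elem in range(1, 4), yield elem**2:
  elem=1: yield 1**2 = 1
  elem=2: yield 2**2 = 4
  elem=3: yield 3**2 = 9
Therefore out = [1, 4, 9].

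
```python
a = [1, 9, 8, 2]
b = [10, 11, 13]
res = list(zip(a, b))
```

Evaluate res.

Step 1: zip stops at shortest (len(a)=4, len(b)=3):
  Index 0: (1, 10)
  Index 1: (9, 11)
  Index 2: (8, 13)
Step 2: Last element of a (2) has no pair, dropped.
Therefore res = [(1, 10), (9, 11), (8, 13)].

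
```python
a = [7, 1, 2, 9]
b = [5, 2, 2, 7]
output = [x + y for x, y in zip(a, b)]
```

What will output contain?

Step 1: Add corresponding elements:
  7 + 5 = 12
  1 + 2 = 3
  2 + 2 = 4
  9 + 7 = 16
Therefore output = [12, 3, 4, 16].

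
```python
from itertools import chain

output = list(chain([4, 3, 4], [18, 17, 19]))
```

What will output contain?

Step 1: chain() concatenates iterables: [4, 3, 4] + [18, 17, 19].
Therefore output = [4, 3, 4, 18, 17, 19].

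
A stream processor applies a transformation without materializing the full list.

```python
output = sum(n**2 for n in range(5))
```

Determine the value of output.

Step 1: Compute n**2 for each n in range(5):
  n=0: 0**2 = 0
  n=1: 1**2 = 1
  n=2: 2**2 = 4
  n=3: 3**2 = 9
  n=4: 4**2 = 16
Step 2: sum = 0 + 1 + 4 + 9 + 16 = 30.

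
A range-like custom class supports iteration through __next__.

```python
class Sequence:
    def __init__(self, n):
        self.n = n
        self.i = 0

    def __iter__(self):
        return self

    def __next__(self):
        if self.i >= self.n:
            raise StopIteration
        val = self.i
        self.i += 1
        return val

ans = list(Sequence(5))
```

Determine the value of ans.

Step 1: Sequence(5) creates an iterator counting 0 to 4.
Step 2: list() consumes all values: [0, 1, 2, 3, 4].
Therefore ans = [0, 1, 2, 3, 4].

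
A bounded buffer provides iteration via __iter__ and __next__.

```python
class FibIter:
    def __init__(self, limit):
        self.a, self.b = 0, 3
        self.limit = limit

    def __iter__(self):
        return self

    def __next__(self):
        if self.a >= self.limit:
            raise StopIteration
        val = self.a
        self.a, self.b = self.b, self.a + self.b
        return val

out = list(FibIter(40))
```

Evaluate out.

Step 1: Fibonacci-like sequence (a=0, b=3) until >= 40:
  Yield 0, then a,b = 3,3
  Yield 3, then a,b = 3,6
  Yield 3, then a,b = 6,9
  Yield 6, then a,b = 9,15
  Yield 9, then a,b = 15,24
  Yield 15, then a,b = 24,39
  Yield 24, then a,b = 39,63
  Yield 39, then a,b = 63,102
Step 2: 63 >= 40, stop.
Therefore out = [0, 3, 3, 6, 9, 15, 24, 39].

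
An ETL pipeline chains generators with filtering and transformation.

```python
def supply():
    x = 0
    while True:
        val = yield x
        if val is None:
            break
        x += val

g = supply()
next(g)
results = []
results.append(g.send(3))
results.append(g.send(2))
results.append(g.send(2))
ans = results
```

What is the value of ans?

Step 1: next(g) -> yield 0.
Step 2: send(3) -> x = 3, yield 3.
Step 3: send(2) -> x = 5, yield 5.
Step 4: send(2) -> x = 7, yield 7.
Therefore ans = [3, 5, 7].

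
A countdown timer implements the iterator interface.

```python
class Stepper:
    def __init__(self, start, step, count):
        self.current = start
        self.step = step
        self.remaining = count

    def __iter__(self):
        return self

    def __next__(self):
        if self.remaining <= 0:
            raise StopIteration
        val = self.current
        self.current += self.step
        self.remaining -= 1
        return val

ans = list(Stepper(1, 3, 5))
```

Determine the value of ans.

Step 1: Stepper starts at 1, increments by 3, for 5 steps:
  Yield 1, then current += 3
  Yield 4, then current += 3
  Yield 7, then current += 3
  Yield 10, then current += 3
  Yield 13, then current += 3
Therefore ans = [1, 4, 7, 10, 13].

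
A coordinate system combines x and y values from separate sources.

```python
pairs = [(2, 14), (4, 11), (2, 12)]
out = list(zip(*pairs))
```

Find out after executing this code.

Step 1: zip(*pairs) transposes: unzips [(2, 14), (4, 11), (2, 12)] into separate sequences.
Step 2: First elements: (2, 4, 2), second elements: (14, 11, 12).
Therefore out = [(2, 4, 2), (14, 11, 12)].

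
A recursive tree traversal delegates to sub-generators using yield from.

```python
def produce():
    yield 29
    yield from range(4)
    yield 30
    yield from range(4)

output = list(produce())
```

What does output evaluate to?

Step 1: Trace yields in order:
  yield 29
  yield 0
  yield 1
  yield 2
  yield 3
  yield 30
  yield 0
  yield 1
  yield 2
  yield 3
Therefore output = [29, 0, 1, 2, 3, 30, 0, 1, 2, 3].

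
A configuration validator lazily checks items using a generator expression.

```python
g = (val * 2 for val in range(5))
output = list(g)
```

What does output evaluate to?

Step 1: For each val in range(5), compute val*2:
  val=0: 0*2 = 0
  val=1: 1*2 = 2
  val=2: 2*2 = 4
  val=3: 3*2 = 6
  val=4: 4*2 = 8
Therefore output = [0, 2, 4, 6, 8].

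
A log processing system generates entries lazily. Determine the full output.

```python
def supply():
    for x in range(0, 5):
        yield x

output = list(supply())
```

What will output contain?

Step 1: The generator yields each value from range(0, 5).
Step 2: list() consumes all yields: [0, 1, 2, 3, 4].
Therefore output = [0, 1, 2, 3, 4].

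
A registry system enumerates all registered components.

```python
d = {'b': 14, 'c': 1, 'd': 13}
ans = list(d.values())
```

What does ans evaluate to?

Step 1: d.values() returns the dictionary values in insertion order.
Therefore ans = [14, 1, 13].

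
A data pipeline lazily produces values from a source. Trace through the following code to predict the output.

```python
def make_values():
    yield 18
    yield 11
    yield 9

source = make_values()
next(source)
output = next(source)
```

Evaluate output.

Step 1: make_values() creates a generator.
Step 2: next(source) yields 18 (consumed and discarded).
Step 3: next(source) yields 11, assigned to output.
Therefore output = 11.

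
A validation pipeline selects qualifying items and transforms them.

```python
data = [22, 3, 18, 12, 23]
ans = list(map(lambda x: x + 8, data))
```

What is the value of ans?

Step 1: Apply lambda x: x + 8 to each element:
  22 -> 30
  3 -> 11
  18 -> 26
  12 -> 20
  23 -> 31
Therefore ans = [30, 11, 26, 20, 31].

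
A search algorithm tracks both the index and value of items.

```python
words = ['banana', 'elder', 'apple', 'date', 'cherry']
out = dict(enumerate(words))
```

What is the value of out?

Step 1: enumerate pairs indices with words:
  0 -> 'banana'
  1 -> 'elder'
  2 -> 'apple'
  3 -> 'date'
  4 -> 'cherry'
Therefore out = {0: 'banana', 1: 'elder', 2: 'apple', 3: 'date', 4: 'cherry'}.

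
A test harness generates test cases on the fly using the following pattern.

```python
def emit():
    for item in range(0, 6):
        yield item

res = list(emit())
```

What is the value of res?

Step 1: The generator yields each value from range(0, 6).
Step 2: list() consumes all yields: [0, 1, 2, 3, 4, 5].
Therefore res = [0, 1, 2, 3, 4, 5].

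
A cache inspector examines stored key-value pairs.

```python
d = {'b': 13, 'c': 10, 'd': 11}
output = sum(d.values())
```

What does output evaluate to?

Step 1: d.values() = [13, 10, 11].
Step 2: sum = 34.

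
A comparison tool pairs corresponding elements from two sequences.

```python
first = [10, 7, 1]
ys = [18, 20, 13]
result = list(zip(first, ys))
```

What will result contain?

Step 1: zip pairs elements at same index:
  Index 0: (10, 18)
  Index 1: (7, 20)
  Index 2: (1, 13)
Therefore result = [(10, 18), (7, 20), (1, 13)].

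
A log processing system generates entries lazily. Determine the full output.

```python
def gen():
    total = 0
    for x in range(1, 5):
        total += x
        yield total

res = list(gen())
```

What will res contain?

Step 1: Generator accumulates running sum:
  x=1: total = 1, yield 1
  x=2: total = 3, yield 3
  x=3: total = 6, yield 6
  x=4: total = 10, yield 10
Therefore res = [1, 3, 6, 10].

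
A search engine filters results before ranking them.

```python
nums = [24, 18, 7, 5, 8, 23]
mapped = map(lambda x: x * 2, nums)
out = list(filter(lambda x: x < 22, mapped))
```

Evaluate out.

Step 1: Map x * 2:
  24 -> 48
  18 -> 36
  7 -> 14
  5 -> 10
  8 -> 16
  23 -> 46
Step 2: Filter for < 22:
  48: removed
  36: removed
  14: kept
  10: kept
  16: kept
  46: removed
Therefore out = [14, 10, 16].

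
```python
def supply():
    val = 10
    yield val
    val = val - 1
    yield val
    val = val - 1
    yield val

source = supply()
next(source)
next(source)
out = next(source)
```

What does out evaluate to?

Step 1: Trace through generator execution:
  Yield 1: val starts at 10, yield 10
  Yield 2: val = 10 - 1 = 9, yield 9
  Yield 3: val = 9 - 1 = 8, yield 8
Step 2: First next() gets 10, second next() gets the second value, third next() yields 8.
Therefore out = 8.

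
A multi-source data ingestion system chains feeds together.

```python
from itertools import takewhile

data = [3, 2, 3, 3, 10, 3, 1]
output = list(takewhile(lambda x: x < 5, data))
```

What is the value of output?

Step 1: takewhile stops at first element >= 5:
  3 < 5: take
  2 < 5: take
  3 < 5: take
  3 < 5: take
  10 >= 5: stop
Therefore output = [3, 2, 3, 3].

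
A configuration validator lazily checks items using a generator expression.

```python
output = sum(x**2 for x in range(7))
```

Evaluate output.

Step 1: Compute x**2 for each x in range(7):
  x=0: 0**2 = 0
  x=1: 1**2 = 1
  x=2: 2**2 = 4
  x=3: 3**2 = 9
  x=4: 4**2 = 16
  x=5: 5**2 = 25
  x=6: 6**2 = 36
Step 2: sum = 0 + 1 + 4 + 9 + 16 + 25 + 36 = 91.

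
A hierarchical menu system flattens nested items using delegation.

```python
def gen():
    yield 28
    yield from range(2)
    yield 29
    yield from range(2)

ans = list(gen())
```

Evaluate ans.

Step 1: Trace yields in order:
  yield 28
  yield 0
  yield 1
  yield 29
  yield 0
  yield 1
Therefore ans = [28, 0, 1, 29, 0, 1].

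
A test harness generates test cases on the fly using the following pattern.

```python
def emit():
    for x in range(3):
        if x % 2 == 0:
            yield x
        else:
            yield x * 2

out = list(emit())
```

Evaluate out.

Step 1: For each x in range(3), yield x if even, else x*2:
  x=0 (even): yield 0
  x=1 (odd): yield 1*2 = 2
  x=2 (even): yield 2
Therefore out = [0, 2, 2].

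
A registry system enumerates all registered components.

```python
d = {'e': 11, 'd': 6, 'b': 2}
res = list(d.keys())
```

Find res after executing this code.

Step 1: d.keys() returns the dictionary keys in insertion order.
Therefore res = ['e', 'd', 'b'].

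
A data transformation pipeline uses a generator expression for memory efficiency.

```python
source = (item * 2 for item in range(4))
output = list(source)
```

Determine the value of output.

Step 1: For each item in range(4), compute item*2:
  item=0: 0*2 = 0
  item=1: 1*2 = 2
  item=2: 2*2 = 4
  item=3: 3*2 = 6
Therefore output = [0, 2, 4, 6].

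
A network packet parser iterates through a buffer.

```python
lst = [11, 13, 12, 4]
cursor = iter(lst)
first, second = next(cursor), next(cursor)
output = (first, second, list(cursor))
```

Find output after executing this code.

Step 1: Create iterator over [11, 13, 12, 4].
Step 2: first = 11, second = 13.
Step 3: Remaining elements: [12, 4].
Therefore output = (11, 13, [12, 4]).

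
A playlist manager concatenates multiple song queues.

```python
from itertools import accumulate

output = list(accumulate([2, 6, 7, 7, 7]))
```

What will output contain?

Step 1: accumulate computes running sums:
  + 2 = 2
  + 6 = 8
  + 7 = 15
  + 7 = 22
  + 7 = 29
Therefore output = [2, 8, 15, 22, 29].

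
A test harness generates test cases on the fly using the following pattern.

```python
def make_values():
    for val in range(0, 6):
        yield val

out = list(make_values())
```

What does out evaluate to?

Step 1: The generator yields each value from range(0, 6).
Step 2: list() consumes all yields: [0, 1, 2, 3, 4, 5].
Therefore out = [0, 1, 2, 3, 4, 5].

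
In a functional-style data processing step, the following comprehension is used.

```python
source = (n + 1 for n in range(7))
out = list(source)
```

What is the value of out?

Step 1: For each n in range(7), compute n+1:
  n=0: 0+1 = 1
  n=1: 1+1 = 2
  n=2: 2+1 = 3
  n=3: 3+1 = 4
  n=4: 4+1 = 5
  n=5: 5+1 = 6
  n=6: 6+1 = 7
Therefore out = [1, 2, 3, 4, 5, 6, 7].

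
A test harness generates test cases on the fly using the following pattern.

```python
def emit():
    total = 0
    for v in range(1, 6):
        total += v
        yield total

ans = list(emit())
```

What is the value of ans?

Step 1: Generator accumulates running sum:
  v=1: total = 1, yield 1
  v=2: total = 3, yield 3
  v=3: total = 6, yield 6
  v=4: total = 10, yield 10
  v=5: total = 15, yield 15
Therefore ans = [1, 3, 6, 10, 15].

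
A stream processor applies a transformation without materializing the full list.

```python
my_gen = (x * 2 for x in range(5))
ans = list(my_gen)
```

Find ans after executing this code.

Step 1: For each x in range(5), compute x*2:
  x=0: 0*2 = 0
  x=1: 1*2 = 2
  x=2: 2*2 = 4
  x=3: 3*2 = 6
  x=4: 4*2 = 8
Therefore ans = [0, 2, 4, 6, 8].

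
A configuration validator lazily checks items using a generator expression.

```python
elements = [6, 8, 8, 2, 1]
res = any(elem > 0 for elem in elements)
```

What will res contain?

Step 1: Check elem > 0 for each element in [6, 8, 8, 2, 1]:
  6 > 0: True
  8 > 0: True
  8 > 0: True
  2 > 0: True
  1 > 0: True
Step 2: any() returns True.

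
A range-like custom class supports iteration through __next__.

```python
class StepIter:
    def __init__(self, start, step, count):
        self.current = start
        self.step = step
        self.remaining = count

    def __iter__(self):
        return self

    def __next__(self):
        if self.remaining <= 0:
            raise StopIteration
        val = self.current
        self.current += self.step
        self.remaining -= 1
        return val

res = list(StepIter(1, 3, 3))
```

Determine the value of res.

Step 1: StepIter starts at 1, increments by 3, for 3 steps:
  Yield 1, then current += 3
  Yield 4, then current += 3
  Yield 7, then current += 3
Therefore res = [1, 4, 7].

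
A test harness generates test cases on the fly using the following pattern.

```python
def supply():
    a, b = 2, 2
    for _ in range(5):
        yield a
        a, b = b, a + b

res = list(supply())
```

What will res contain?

Step 1: Fibonacci-like sequence starting with a=2, b=2:
  Iteration 1: yield a=2, then a,b = 2,4
  Iteration 2: yield a=2, then a,b = 4,6
  Iteration 3: yield a=4, then a,b = 6,10
  Iteration 4: yield a=6, then a,b = 10,16
  Iteration 5: yield a=10, then a,b = 16,26
Therefore res = [2, 2, 4, 6, 10].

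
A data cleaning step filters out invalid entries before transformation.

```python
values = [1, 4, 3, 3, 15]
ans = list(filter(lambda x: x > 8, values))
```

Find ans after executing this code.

Step 1: Filter elements > 8:
  1: removed
  4: removed
  3: removed
  3: removed
  15: kept
Therefore ans = [15].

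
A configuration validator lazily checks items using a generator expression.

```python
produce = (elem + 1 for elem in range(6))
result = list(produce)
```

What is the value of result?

Step 1: For each elem in range(6), compute elem+1:
  elem=0: 0+1 = 1
  elem=1: 1+1 = 2
  elem=2: 2+1 = 3
  elem=3: 3+1 = 4
  elem=4: 4+1 = 5
  elem=5: 5+1 = 6
Therefore result = [1, 2, 3, 4, 5, 6].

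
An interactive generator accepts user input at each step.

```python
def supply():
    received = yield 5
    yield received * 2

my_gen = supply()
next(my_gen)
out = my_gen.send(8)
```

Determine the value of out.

Step 1: next(my_gen) advances to first yield, producing 5.
Step 2: send(8) resumes, received = 8.
Step 3: yield received * 2 = 8 * 2 = 16.
Therefore out = 16.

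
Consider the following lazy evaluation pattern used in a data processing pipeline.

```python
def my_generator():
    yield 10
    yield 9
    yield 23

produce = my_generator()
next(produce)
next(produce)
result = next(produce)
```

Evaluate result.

Step 1: my_generator() creates a generator.
Step 2: next(produce) yields 10 (consumed and discarded).
Step 3: next(produce) yields 9 (consumed and discarded).
Step 4: next(produce) yields 23, assigned to result.
Therefore result = 23.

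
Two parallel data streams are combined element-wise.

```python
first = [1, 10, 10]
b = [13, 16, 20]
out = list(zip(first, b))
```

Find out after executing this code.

Step 1: zip pairs elements at same index:
  Index 0: (1, 13)
  Index 1: (10, 16)
  Index 2: (10, 20)
Therefore out = [(1, 13), (10, 16), (10, 20)].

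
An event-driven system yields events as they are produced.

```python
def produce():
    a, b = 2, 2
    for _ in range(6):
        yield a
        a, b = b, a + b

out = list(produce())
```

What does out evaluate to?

Step 1: Fibonacci-like sequence starting with a=2, b=2:
  Iteration 1: yield a=2, then a,b = 2,4
  Iteration 2: yield a=2, then a,b = 4,6
  Iteration 3: yield a=4, then a,b = 6,10
  Iteration 4: yield a=6, then a,b = 10,16
  Iteration 5: yield a=10, then a,b = 16,26
  Iteration 6: yield a=16, then a,b = 26,42
Therefore out = [2, 2, 4, 6, 10, 16].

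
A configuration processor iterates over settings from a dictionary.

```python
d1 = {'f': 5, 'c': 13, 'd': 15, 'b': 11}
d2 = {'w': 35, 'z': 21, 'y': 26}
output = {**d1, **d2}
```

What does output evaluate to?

Step 1: Merge d1 and d2 (d2 values override on key conflicts).
Step 2: d1 has keys ['f', 'c', 'd', 'b'], d2 has keys ['w', 'z', 'y'].
Therefore output = {'f': 5, 'c': 13, 'd': 15, 'b': 11, 'w': 35, 'z': 21, 'y': 26}.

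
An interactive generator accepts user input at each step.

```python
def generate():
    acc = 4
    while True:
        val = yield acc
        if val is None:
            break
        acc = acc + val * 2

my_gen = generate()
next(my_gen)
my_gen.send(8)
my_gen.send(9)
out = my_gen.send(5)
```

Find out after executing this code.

Step 1: next() -> yield acc=4.
Step 2: send(8) -> val=8, acc = 4 + 8*2 = 20, yield 20.
Step 3: send(9) -> val=9, acc = 20 + 9*2 = 38, yield 38.
Step 4: send(5) -> val=5, acc = 38 + 5*2 = 48, yield 48.
Therefore out = 48.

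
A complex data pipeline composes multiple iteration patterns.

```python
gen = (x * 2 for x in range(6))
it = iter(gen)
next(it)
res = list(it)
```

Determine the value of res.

Step 1: Generator produces [0, 2, 4, 6, 8, 10].
Step 2: next(it) consumes first element (0).
Step 3: list(it) collects remaining: [2, 4, 6, 8, 10].
Therefore res = [2, 4, 6, 8, 10].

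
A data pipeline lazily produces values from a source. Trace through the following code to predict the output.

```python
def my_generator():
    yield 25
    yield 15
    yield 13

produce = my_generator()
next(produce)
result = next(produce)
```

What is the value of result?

Step 1: my_generator() creates a generator.
Step 2: next(produce) yields 25 (consumed and discarded).
Step 3: next(produce) yields 15, assigned to result.
Therefore result = 15.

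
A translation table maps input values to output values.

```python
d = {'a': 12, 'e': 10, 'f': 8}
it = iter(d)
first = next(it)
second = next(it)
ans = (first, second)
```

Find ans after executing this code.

Step 1: iter(d) iterates over keys: ['a', 'e', 'f'].
Step 2: first = next(it) = 'a', second = next(it) = 'e'.
Therefore ans = ('a', 'e').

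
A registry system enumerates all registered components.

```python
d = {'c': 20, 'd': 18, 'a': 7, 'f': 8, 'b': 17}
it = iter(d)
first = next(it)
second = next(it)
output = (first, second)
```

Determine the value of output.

Step 1: iter(d) iterates over keys: ['c', 'd', 'a', 'f', 'b'].
Step 2: first = next(it) = 'c', second = next(it) = 'd'.
Therefore output = ('c', 'd').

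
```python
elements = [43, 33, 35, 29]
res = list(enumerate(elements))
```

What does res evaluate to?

Step 1: enumerate pairs each element with its index:
  (0, 43)
  (1, 33)
  (2, 35)
  (3, 29)
Therefore res = [(0, 43), (1, 33), (2, 35), (3, 29)].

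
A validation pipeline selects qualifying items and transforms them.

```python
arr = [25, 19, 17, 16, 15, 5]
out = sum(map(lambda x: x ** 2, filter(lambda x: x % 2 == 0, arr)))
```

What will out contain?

Step 1: Filter even numbers from [25, 19, 17, 16, 15, 5]: [16]
Step 2: Square each: [256]
Step 3: Sum = 256.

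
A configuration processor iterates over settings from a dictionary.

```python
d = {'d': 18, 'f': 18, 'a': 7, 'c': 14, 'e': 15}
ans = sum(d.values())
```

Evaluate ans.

Step 1: d.values() = [18, 18, 7, 14, 15].
Step 2: sum = 72.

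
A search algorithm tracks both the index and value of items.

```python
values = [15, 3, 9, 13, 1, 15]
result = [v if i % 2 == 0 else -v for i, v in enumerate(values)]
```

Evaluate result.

Step 1: For each (i, v), keep v if i is even, negate if odd:
  i=0 (even): keep 15
  i=1 (odd): negate to -3
  i=2 (even): keep 9
  i=3 (odd): negate to -13
  i=4 (even): keep 1
  i=5 (odd): negate to -15
Therefore result = [15, -3, 9, -13, 1, -15].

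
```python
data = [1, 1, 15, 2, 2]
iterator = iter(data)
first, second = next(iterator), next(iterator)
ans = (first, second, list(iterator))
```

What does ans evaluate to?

Step 1: Create iterator over [1, 1, 15, 2, 2].
Step 2: first = 1, second = 1.
Step 3: Remaining elements: [15, 2, 2].
Therefore ans = (1, 1, [15, 2, 2]).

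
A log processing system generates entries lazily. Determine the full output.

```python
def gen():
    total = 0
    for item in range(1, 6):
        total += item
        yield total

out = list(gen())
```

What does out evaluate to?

Step 1: Generator accumulates running sum:
  item=1: total = 1, yield 1
  item=2: total = 3, yield 3
  item=3: total = 6, yield 6
  item=4: total = 10, yield 10
  item=5: total = 15, yield 15
Therefore out = [1, 3, 6, 10, 15].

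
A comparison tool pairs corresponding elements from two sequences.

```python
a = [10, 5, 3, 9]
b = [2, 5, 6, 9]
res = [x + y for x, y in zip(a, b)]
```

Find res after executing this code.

Step 1: Add corresponding elements:
  10 + 2 = 12
  5 + 5 = 10
  3 + 6 = 9
  9 + 9 = 18
Therefore res = [12, 10, 9, 18].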